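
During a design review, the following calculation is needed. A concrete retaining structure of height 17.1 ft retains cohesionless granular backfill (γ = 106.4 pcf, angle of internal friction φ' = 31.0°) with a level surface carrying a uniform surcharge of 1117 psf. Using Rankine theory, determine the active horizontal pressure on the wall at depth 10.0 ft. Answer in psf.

698 psf

K_a = (1 − sin φ)/(1 + sin φ) = 0.3201.
σ_v = γz + q = 106.4 × 10.0 + 1117 = 2181 psf.
σ_h = K_a σ_v = 0.3201 × 2181 = 698.1 psf.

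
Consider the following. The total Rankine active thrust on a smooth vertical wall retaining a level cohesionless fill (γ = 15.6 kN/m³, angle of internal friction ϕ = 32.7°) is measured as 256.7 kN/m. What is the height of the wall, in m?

K_a = 0.2985. P_a = ½ K_a γ H² ⇒ H = √(2P_a/(K_a γ)).
H = √(2×256.7/(0.2985×15.6)) = 10.50 m.

10.5 m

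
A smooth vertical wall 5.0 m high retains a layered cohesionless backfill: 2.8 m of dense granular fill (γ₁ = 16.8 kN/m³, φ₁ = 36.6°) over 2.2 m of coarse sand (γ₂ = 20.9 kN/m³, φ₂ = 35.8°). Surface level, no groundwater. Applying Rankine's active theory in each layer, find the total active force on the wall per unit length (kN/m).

K_a1 = tan²(45°−36.6°/2) = 0.2530; K_a2 = tan²(45°−35.8°/2) = 0.2619.
Layer 1: σ at base = K_a1 γ₁ h₁ = 11.90 kPa; P₁ = ½×11.90×2.8 = 16.66.
Layer 2: σ_v at top = γ₁h₁ = 47.04; σ_h top = K_a2×47.04 = 12.32; σ_h base = K_a2×(47.04+20.9×2.2) = 24.36.
P₂ = ½(12.32+24.36)×2.2 = 40.34. Total P_a = 16.66+40.34 = 57.00 kN/m.

57.0 kN/m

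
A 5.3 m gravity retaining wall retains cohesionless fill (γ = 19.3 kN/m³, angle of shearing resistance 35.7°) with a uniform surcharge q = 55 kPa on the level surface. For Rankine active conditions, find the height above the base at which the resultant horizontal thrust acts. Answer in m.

K_a = 0.2630.
Triangular part P₁ = ½K_aγH² = 71.29 at H/3 = 1.767 m; rectangular part P₂ = K_a q H = 76.66 at H/2 = 2.650 m.
ȳ = (P₁·1.767 + P₂·2.650)/(P₁+P₂) = 2.224 m.

2.22 m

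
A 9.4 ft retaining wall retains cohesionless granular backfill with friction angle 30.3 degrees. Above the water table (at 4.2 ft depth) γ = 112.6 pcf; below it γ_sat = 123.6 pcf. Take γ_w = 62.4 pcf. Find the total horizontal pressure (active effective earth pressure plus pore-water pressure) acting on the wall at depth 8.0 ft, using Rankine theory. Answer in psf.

469 psf

K_a = (1 − sin φ)/(1 + sin φ) = 0.3293.
γ' = 123.6 − 62.4 = 61.20 pcf.
Effective vertical stress at 8.0 ft: σ'_v = 112.6×4.2 + 61.20×3.80 = 705.5 psf.
σ'_h = K_a σ'_v = 0.3293 × 705.5 = 232.3 psf; u = γ_w × 3.80 = 237.1 psf.
Total σ_h = 232.3 + 237.1 = 469.4 psf.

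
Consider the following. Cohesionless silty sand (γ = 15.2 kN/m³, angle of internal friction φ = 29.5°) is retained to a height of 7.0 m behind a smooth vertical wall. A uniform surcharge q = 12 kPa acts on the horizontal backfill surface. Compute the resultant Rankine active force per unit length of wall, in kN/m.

155 kN/m

K_a = tan²(45° − φ/2) = 0.3401.
Soil triangle: ½ K_a γ H² = 0.5×0.3401×15.2×7.0² = 126.7 kN/m.
Surcharge rectangle: K_a q H = 0.3401×12×7.0 = 28.57 kN/m.
Total = 126.7 + 28.57 = 155.2 kN/m.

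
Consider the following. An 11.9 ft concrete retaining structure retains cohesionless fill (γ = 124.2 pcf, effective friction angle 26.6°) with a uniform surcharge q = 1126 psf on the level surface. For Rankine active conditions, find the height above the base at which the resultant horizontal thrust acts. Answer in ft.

K_a = 0.3814.
Triangular part P₁ = ½K_aγH² = 3354 at H/3 = 3.967 ft; rectangular part P₂ = K_a q H = 5111 at H/2 = 5.950 ft.
ȳ = (P₁·3.967 + P₂·5.950)/(P₁+P₂) = 5.164 ft.

5.16 ft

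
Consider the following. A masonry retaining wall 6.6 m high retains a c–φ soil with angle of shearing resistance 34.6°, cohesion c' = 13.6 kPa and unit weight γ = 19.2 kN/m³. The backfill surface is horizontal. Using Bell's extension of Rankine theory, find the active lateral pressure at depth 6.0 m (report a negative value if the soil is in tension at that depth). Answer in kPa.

17.5 kPa

K_a = (1 − sin φ)/(1 + sin φ) = 0.2756.
σ_a = K_a γ z − 2c√K_a = 0.2756×19.2×6.0 − 2×13.6×0.5250 = 17.47 kPa.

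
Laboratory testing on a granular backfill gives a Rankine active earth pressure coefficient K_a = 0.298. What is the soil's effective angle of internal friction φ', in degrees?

32.7°

K_a = tan²(45° − φ/2) ⇒ 45° − φ/2 = arctan(√0.298) = 28.63°.
φ = 2(45° − 28.63°) = 32.74°.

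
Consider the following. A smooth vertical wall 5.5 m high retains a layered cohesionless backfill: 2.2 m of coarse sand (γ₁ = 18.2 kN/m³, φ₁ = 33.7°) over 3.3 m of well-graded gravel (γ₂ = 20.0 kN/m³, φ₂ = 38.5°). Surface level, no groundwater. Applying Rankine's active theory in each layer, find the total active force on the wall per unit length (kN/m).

68.7 kN/m

K_a1 = tan²(45°−33.7°/2) = 0.2863; K_a2 = tan²(45°−38.5°/2) = 0.2327.
Layer 1: σ at base = K_a1 γ₁ h₁ = 11.46 kPa; P₁ = ½×11.46×2.2 = 12.61.
Layer 2: σ_v at top = γ₁h₁ = 40.04; σ_h top = K_a2×40.04 = 9.315; σ_h base = K_a2×(40.04+20.0×3.3) = 24.67.
P₂ = ½(9.315+24.67)×3.3 = 56.08. Total P_a = 12.61+56.08 = 68.69 kN/m.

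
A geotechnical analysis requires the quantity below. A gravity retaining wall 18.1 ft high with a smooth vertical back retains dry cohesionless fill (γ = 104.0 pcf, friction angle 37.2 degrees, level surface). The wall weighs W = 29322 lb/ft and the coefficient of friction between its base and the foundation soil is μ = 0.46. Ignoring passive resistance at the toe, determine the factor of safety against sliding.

K_a = tan²(45° − 37.2°/2) = 0.2464.
P_a = ½K_aγH² = 0.5×0.2464×104.0×18.1² = 4198 lb/ft, acting at H/3 = 6.033 ft above the base.
FS_sliding = μW / P_a = 0.46×29322 / 4198 = 3.213.

3.21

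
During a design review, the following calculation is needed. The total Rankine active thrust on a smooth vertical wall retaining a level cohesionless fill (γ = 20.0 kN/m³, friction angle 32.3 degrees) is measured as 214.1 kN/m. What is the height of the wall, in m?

K_a = 0.3035. P_a = ½ K_a γ H² ⇒ H = √(2P_a/(K_a γ)).
H = √(2×214.1/(0.3035×20.0)) = 8.399 m.

8.40 m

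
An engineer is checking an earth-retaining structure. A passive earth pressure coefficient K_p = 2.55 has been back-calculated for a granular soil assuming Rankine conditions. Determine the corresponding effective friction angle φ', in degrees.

25.9°

K_p = (1+sin φ)/(1−sin φ) ⇒ sin φ = (K_p − 1)/(K_p + 1) = 0.4366.
φ = arcsin(0.4366) = 25.89°.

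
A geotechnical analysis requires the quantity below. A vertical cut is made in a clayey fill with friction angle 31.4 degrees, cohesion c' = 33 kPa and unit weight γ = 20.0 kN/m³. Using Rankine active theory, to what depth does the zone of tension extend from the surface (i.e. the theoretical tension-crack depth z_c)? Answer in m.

5.88 m

K_a = tan²(45° − 31.4°/2) = 0.3149; √K_a = 0.5612.
The active pressure is zero where K_a γ z = 2c√K_a, so z_c = 2c/(γ√K_a) = 2×33/(20.0×0.5612) = 5.881 m.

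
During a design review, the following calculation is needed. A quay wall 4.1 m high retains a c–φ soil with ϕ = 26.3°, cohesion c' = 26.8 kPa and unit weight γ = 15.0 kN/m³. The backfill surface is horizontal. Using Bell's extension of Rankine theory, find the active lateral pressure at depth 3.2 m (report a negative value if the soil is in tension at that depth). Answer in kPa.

K_a = (1 − sin φ)/(1 + sin φ) = 0.3859.
σ_a = K_a γ z − 2c√K_a = 0.3859×15.0×3.2 − 2×26.8×0.6212 = -14.77 kPa.

-14.8 kPa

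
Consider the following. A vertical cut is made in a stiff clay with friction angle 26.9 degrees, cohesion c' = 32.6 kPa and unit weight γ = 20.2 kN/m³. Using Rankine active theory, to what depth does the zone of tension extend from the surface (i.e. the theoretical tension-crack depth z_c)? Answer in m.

5.26 m

K_a = tan²(45° − 26.9°/2) = 0.3770; √K_a = 0.6140.
The active pressure is zero where K_a γ z = 2c√K_a, so z_c = 2c/(γ√K_a) = 2×32.6/(20.2×0.6140) = 5.257 m.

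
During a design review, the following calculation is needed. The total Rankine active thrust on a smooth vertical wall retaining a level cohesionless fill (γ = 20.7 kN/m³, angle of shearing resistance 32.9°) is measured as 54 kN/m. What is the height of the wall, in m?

K_a = 0.2960. P_a = ½ K_a γ H² ⇒ H = √(2P_a/(K_a γ)).
H = √(2×54/(0.2960×20.7)) = 4.198 m.

4.20 m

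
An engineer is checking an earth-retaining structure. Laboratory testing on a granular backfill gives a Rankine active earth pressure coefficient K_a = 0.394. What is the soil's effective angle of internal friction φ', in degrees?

25.8°

K_a = tan²(45° − φ/2) ⇒ 45° − φ/2 = arctan(√0.394) = 32.12°.
φ = 2(45° − 32.12°) = 25.77°.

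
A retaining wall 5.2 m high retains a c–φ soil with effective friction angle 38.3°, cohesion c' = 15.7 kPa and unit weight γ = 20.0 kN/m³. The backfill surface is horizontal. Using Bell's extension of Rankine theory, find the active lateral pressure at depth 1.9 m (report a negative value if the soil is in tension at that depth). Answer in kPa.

-6.29 kPa

K_a = (1 − sin φ)/(1 + sin φ) = 0.2347.
σ_a = K_a γ z − 2c√K_a = 0.2347×20.0×1.9 − 2×15.7×0.4845 = -6.293 kPa.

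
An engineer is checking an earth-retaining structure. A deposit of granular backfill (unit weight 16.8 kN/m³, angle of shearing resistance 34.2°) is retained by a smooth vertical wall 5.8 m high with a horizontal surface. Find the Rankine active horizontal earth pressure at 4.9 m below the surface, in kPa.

23.1 kPa

K_a = (1 − sin φ)/(1 + sin φ) = 0.2803.
σ_h = K_a γ z = 0.2803 × 16.8 × 4.9 = 23.08 kPa.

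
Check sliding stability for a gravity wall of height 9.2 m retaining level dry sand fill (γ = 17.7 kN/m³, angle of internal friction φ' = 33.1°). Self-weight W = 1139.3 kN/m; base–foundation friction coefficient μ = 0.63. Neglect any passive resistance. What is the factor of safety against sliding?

3.26

K_a = tan²(45° − 33.1°/2) = 0.2936.
P_a = ½K_aγH² = 0.5×0.2936×17.7×9.2² = 219.9 kN/m, acting at H/3 = 3.067 m above the base.
FS_sliding = μW / P_a = 0.63×1139.3 / 219.9 = 3.264.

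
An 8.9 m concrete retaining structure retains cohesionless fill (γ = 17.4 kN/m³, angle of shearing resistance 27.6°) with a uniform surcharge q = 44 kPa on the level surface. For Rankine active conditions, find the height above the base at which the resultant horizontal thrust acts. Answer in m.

K_a = 0.3668.
Triangular part P₁ = ½K_aγH² = 252.8 at H/3 = 2.967 m; rectangular part P₂ = K_a q H = 143.6 at H/2 = 4.450 m.
ȳ = (P₁·2.967 + P₂·4.450)/(P₁+P₂) = 3.504 m.

3.50 m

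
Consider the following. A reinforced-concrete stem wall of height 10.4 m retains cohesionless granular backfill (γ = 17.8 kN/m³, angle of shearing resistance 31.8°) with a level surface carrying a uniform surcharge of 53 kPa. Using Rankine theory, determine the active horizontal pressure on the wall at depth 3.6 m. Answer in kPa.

K_a = (1 − sin φ)/(1 + sin φ) = 0.3098.
σ_v = γz + q = 17.8 × 3.6 + 53 = 117.1 kPa.
σ_h = K_a σ_v = 0.3098 × 117.1 = 36.27 kPa.

36.3 kPa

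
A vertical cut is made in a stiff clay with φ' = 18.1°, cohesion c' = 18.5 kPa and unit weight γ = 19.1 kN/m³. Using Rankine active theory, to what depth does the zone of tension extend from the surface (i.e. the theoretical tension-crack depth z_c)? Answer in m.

K_a = tan²(45° − 18.1°/2) = 0.5259; √K_a = 0.7252.
The active pressure is zero where K_a γ z = 2c√K_a, so z_c = 2c/(γ√K_a) = 2×18.5/(19.1×0.7252) = 2.671 m.

2.67 m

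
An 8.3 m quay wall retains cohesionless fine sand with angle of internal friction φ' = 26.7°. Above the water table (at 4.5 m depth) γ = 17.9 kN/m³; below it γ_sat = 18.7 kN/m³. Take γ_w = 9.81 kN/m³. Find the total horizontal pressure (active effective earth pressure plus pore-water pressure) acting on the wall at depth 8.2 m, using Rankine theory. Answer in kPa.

79.4 kPa

K_a = (1 − sin φ)/(1 + sin φ) = 0.3800.
γ' = 18.7 − 9.81 = 8.890 kN/m³.
Effective vertical stress at 8.2 m: σ'_v = 17.9×4.5 + 8.890×3.70 = 113.4 kPa.
σ'_h = K_a σ'_v = 0.3800 × 113.4 = 43.10 kPa; u = γ_w × 3.70 = 36.30 kPa.
Total σ_h = 43.10 + 36.30 = 79.40 kPa.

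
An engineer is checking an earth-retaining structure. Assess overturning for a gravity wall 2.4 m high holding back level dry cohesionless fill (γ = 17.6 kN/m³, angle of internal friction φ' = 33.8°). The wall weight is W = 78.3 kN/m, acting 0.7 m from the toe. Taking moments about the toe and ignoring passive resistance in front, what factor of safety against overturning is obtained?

K_a = tan²(45° − 33.8°/2) = 0.2851.
P_a = ½K_aγH² = 0.5×0.2851×17.6×2.4² = 14.45 kN/m, acting at H/3 = 0.8000 m above the base.
Overturning moment M_o = P_a × H/3 = 14.45 × 0.8000 = 11.56.
Resisting moment M_r = W × 0.7 = 78.3 × 0.7 = 54.81.
FS_overturning = M_r/M_o = 54.81/11.56 = 4.741.

4.74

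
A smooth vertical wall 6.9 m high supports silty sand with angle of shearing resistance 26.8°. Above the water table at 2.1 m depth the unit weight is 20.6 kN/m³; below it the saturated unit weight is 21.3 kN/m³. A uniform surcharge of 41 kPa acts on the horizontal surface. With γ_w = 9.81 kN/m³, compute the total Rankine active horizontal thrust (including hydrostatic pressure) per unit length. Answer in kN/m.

366 kN/m

K_a = tan²(45° − φ/2) = 0.3785.
γ' = 21.3 − 9.81 = 11.49 kN/m³. h₂ = H − d_w = 4.8 m.
σ'_h: at surface K_a·q = 15.52; at WT K_a(q+γd_w) = 31.89; at base K_a(q+γd_w+γ'h₂) = 52.76 kPa.
P₁ = ½(15.52+31.89)×2.1 = 49.78; P₂ = ½(31.89+52.76)×4.8 = 203.2; P_w = ½γ_w h₂² = 113.0.
Total = 49.78+203.2+113.0 = 366.0 kN/m.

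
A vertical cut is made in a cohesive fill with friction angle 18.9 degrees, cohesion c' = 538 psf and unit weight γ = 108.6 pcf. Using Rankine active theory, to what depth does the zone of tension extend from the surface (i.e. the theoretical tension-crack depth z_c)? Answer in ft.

K_a = tan²(45° − 18.9°/2) = 0.5107; √K_a = 0.7146.
The active pressure is zero where K_a γ z = 2c√K_a, so z_c = 2c/(γ√K_a) = 2×538/(108.6×0.7146) = 13.86 ft.

13.9 ft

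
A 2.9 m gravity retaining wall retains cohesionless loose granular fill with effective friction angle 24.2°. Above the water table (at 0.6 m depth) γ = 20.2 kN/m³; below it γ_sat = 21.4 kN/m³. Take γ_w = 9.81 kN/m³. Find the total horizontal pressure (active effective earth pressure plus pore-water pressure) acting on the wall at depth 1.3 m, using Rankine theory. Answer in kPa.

K_a = (1 − sin φ)/(1 + sin φ) = 0.4185.
γ' = 21.4 − 9.81 = 11.59 kN/m³.
Effective vertical stress at 1.3 m: σ'_v = 20.2×0.6 + 11.59×0.700 = 20.23 kPa.
σ'_h = K_a σ'_v = 0.4185 × 20.23 = 8.468 kPa; u = γ_w × 0.700 = 6.867 kPa.
Total σ_h = 8.468 + 6.867 = 15.33 kPa.

15.3 kPa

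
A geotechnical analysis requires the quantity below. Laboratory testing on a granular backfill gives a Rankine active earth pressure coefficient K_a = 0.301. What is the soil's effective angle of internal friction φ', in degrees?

32.5°

K_a = tan²(45° − φ/2) ⇒ 45° − φ/2 = arctan(√0.301) = 28.75°.
φ = 2(45° − 28.75°) = 32.50°.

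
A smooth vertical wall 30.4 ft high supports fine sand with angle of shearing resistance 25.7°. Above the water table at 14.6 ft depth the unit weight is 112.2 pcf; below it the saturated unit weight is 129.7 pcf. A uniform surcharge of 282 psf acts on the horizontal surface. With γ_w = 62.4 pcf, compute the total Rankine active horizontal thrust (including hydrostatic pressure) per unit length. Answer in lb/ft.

29400 lb/ft

K_a = tan²(45° − φ/2) = 0.3950.
γ' = 129.7 − 62.4 = 67.30 pcf. h₂ = H − d_w = 15.8 ft.
σ'_h: at surface K_a·q = 111.4; at WT K_a(q+γd_w) = 758.5; at base K_a(q+γd_w+γ'h₂) = 1179 psf.
P₁ = ½(111.4+758.5)×14.6 = 6350; P₂ = ½(758.5+1179)×15.8 = 15300; P_w = ½γ_w h₂² = 7789.
Total = 6350+15300+7789 = 29440 lb/ft.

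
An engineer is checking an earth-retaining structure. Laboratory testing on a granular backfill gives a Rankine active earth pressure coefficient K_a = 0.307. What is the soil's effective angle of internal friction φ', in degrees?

32.0°

K_a = tan²(45° − φ/2) ⇒ 45° − φ/2 = arctan(√0.307) = 28.99°.
φ = 2(45° − 28.99°) = 32.02°.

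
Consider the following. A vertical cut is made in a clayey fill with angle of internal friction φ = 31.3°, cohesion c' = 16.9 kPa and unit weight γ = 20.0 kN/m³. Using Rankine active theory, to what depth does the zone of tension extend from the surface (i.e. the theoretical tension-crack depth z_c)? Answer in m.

K_a = tan²(45° − 31.3°/2) = 0.3162; √K_a = 0.5623.
The active pressure is zero where K_a γ z = 2c√K_a, so z_c = 2c/(γ√K_a) = 2×16.9/(20.0×0.5623) = 3.005 m.

3.01 m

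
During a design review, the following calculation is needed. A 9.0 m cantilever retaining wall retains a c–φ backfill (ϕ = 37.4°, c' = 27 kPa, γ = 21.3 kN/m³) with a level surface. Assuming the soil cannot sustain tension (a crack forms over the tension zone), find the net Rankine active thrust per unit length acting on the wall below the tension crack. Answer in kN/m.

K_a = 0.2443; √K_a = 0.4942.
Tension-crack depth z_c = 2c/(γ√K_a) = 2×27/(21.3×0.4942) = 5.130 m.
σ_a at base = K_a γ H − 2c√K_a = 0.2443×21.3×9.0 − 2×27×0.4942 = 20.14 kPa.
P_a = ½ × 20.14 × (H − z_c) = 0.5×20.14×3.870 = 38.97 kN/m.

39.0 kN/m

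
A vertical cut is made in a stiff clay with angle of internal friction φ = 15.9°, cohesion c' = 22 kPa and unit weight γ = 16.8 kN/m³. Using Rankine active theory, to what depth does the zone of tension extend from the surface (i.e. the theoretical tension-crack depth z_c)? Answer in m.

3.47 m

K_a = tan²(45° − 15.9°/2) = 0.5699; √K_a = 0.7549.
The active pressure is zero where K_a γ z = 2c√K_a, so z_c = 2c/(γ√K_a) = 2×22/(16.8×0.7549) = 3.469 m.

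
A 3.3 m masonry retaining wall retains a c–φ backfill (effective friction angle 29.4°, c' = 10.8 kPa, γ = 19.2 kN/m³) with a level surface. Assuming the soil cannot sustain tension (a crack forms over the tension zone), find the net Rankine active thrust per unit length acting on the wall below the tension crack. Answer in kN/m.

K_a = 0.3415; √K_a = 0.5844.
Tension-crack depth z_c = 2c/(γ√K_a) = 2×10.8/(19.2×0.5844) = 1.925 m.
σ_a at base = K_a γ H − 2c√K_a = 0.3415×19.2×3.3 − 2×10.8×0.5844 = 9.013 kPa.
P_a = ½ × 9.013 × (H − z_c) = 0.5×9.013×1.375 = 6.196 kN/m.

6.20 kN/m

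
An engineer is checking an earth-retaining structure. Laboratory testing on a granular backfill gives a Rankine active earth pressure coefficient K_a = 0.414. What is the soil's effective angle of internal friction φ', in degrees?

K_a = tan²(45° − φ/2) ⇒ 45° − φ/2 = arctan(√0.414) = 32.76°.
φ = 2(45° − 32.76°) = 24.48°.

24.5°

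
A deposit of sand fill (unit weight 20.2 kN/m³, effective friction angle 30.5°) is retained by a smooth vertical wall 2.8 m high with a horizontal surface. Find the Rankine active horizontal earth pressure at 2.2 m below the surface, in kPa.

K_a = (1 − sin φ)/(1 + sin φ) = 0.3267.
σ_h = K_a γ z = 0.3267 × 20.2 × 2.2 = 14.52 kPa.

14.5 kPa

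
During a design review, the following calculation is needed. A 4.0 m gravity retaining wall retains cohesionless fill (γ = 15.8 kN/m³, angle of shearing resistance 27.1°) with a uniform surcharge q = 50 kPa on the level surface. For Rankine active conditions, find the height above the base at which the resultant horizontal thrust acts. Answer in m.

1.74 m

K_a = 0.3741.
Triangular part P₁ = ½K_aγH² = 47.28 at H/3 = 1.333 m; rectangular part P₂ = K_a q H = 74.81 at H/2 = 2.000 m.
ȳ = (P₁·1.333 + P₂·2.000)/(P₁+P₂) = 1.742 m.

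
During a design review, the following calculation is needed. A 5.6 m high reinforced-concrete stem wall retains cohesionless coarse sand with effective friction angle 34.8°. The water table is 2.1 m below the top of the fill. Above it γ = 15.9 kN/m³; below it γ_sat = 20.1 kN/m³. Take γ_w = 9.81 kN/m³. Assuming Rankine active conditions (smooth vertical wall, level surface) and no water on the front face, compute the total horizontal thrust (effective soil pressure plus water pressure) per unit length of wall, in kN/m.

K_a = tan²(45° − φ/2) = 0.2733.
γ' = 20.1 − 9.81 = 10.29 kN/m³. Depth below WT = 3.5 m.
σ'_h at WT = K_a γ d_w = 9.126 kPa; at base = 9.126 + K_a γ' × 3.5 = 18.97 kPa.
P₁ (0–2.1 m) = ½×9.126×2.1 = 9.582. P₂ (2.1–5.6 m) = ½(9.126+18.97)×3.5 = 49.17.
P_w = ½ γ_w h₂² = 0.5×9.81×3.5² = 60.09. Total = 9.582+49.17+60.09 = 118.8 kN/m.

119 kN/m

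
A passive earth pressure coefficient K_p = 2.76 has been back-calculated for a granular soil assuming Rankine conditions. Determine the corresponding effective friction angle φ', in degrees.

K_p = (1+sin φ)/(1−sin φ) ⇒ sin φ = (K_p − 1)/(K_p + 1) = 0.4681.
φ = arcsin(0.4681) = 27.91°.

27.9°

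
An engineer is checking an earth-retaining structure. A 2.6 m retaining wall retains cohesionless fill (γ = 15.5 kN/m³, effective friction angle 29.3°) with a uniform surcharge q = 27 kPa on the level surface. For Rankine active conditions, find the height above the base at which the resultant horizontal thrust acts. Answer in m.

K_a = 0.3428.
Triangular part P₁ = ½K_aγH² = 17.96 at H/3 = 0.8667 m; rectangular part P₂ = K_a q H = 24.07 at H/2 = 1.300 m.
ȳ = (P₁·0.8667 + P₂·1.300)/(P₁+P₂) = 1.115 m.

1.11 m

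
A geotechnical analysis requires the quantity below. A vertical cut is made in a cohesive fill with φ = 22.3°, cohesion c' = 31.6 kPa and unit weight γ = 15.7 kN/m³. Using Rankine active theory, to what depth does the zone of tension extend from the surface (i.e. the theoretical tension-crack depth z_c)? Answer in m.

6.00 m

K_a = tan²(45° − 22.3°/2) = 0.4498; √K_a = 0.6707.
The active pressure is zero where K_a γ z = 2c√K_a, so z_c = 2c/(γ√K_a) = 2×31.6/(15.7×0.6707) = 6.002 m.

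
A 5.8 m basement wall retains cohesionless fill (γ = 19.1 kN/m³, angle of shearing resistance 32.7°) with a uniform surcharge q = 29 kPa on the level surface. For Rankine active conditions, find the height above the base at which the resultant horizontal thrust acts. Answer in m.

K_a = 0.2985.
Triangular part P₁ = ½K_aγH² = 95.90 at H/3 = 1.933 m; rectangular part P₂ = K_a q H = 50.21 at H/2 = 2.900 m.
ȳ = (P₁·1.933 + P₂·2.900)/(P₁+P₂) = 2.266 m.

2.27 m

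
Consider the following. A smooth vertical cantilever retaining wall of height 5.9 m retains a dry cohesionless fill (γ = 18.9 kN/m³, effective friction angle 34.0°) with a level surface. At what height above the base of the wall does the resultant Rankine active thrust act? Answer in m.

K_a = 0.2827.
The pressure distribution is triangular, so the resultant acts at H/3 above the base = 5.9/3 = 1.967 m.

1.97 m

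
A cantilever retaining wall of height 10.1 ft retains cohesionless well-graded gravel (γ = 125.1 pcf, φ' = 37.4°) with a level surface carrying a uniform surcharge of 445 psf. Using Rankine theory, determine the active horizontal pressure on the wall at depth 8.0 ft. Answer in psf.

K_a = (1 − sin φ)/(1 + sin φ) = 0.2443.
σ_v = γz + q = 125.1 × 8.0 + 445 = 1446 psf.
σ_h = K_a σ_v = 0.2443 × 1446 = 353.2 psf.

353 psf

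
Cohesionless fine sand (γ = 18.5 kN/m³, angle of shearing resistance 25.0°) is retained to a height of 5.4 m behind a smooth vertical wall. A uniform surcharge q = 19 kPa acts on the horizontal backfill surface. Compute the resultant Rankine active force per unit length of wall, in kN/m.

151 kN/m

K_a = tan²(45° − φ/2) = 0.4059.
Soil triangle: ½ K_a γ H² = 0.5×0.4059×18.5×5.4² = 109.5 kN/m.
Surcharge rectangle: K_a q H = 0.4059×19×5.4 = 41.64 kN/m.
Total = 109.5 + 41.64 = 151.1 kN/m.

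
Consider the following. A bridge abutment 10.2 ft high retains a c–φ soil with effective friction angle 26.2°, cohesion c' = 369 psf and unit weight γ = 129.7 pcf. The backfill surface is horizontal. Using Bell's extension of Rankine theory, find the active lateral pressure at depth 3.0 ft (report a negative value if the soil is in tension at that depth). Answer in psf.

-309 psf

K_a = (1 − sin φ)/(1 + sin φ) = 0.3874.
σ_a = K_a γ z − 2c√K_a = 0.3874×129.7×3.0 − 2×369×0.6224 = -308.6 psf.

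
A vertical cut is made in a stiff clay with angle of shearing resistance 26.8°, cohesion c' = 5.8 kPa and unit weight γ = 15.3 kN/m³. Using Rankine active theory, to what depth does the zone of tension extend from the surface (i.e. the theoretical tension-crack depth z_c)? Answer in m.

1.23 m

K_a = tan²(45° − 26.8°/2) = 0.3785; √K_a = 0.6152.
The active pressure is zero where K_a γ z = 2c√K_a, so z_c = 2c/(γ√K_a) = 2×5.8/(15.3×0.6152) = 1.232 m.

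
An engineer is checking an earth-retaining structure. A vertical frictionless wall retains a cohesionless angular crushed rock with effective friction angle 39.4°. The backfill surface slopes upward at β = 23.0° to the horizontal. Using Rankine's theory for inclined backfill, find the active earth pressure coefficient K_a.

K_a = cos β · (cos β − √(cos²β − cos²φ)) / (cos β + √(cos²β − cos²φ)).
cos β = 0.9205, cos φ = 0.7727, √(cos²β − cos²φ) = 0.5002.
K_a = 0.9205 × (0.9205 − 0.5002)/(0.9205 + 0.5002) = 0.2723.

0.272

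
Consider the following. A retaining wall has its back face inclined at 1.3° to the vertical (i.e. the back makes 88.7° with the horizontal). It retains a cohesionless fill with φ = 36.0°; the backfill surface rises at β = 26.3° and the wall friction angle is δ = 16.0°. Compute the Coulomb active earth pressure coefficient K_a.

0.366

K_a = sin²(α+φ) / [sin²α · sin(α−δ) · (1 + √{sin(φ+δ)sin(φ−β) / (sin(α−δ)sin(α+β))})²].
With α = 88.7°, φ = 36.0°, δ = 16.0°, β = 26.3°: K_a = 0.3657.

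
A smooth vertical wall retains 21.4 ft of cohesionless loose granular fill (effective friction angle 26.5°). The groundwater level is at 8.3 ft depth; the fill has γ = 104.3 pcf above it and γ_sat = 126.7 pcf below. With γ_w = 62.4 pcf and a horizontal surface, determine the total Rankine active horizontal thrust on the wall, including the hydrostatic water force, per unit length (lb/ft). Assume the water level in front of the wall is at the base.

K_a = tan²(45° − φ/2) = 0.3829.
γ' = 126.7 − 62.4 = 64.30 pcf. Depth below WT = 13.1 ft.
σ'_h at WT = K_a γ d_w = 331.5 psf; at base = 331.5 + K_a γ' × 13.1 = 654.1 psf.
P₁ (0–8.3 ft) = ½×331.5×8.3 = 1376. P₂ (8.3–21.4 ft) = ½(331.5+654.1)×13.1 = 6455.
P_w = ½ γ_w h₂² = 0.5×62.4×13.1² = 5354. Total = 1376+6455+5354 = 13190 lb/ft.

13200 lb/ft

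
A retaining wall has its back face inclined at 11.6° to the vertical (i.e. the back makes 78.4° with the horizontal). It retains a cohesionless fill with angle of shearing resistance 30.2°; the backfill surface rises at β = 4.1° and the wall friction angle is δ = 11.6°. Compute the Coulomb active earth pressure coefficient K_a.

0.415

K_a = sin²(α+φ) / [sin²α · sin(α−δ) · (1 + √{sin(φ+δ)sin(φ−β) / (sin(α−δ)sin(α+β))})²].
With α = 78.4°, φ = 30.2°, δ = 11.6°, β = 4.1°: K_a = 0.4146.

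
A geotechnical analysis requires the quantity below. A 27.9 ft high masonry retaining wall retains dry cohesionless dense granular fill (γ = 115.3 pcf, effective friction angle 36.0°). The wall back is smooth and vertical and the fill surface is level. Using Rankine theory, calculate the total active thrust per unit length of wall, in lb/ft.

K_a = tan²(45° − φ/2) = 0.2596.
P_a = ½ K_a γ H² = 0.5 × 0.2596 × 115.3 × 27.9² = 11650 lb/ft.

11700 lb/ft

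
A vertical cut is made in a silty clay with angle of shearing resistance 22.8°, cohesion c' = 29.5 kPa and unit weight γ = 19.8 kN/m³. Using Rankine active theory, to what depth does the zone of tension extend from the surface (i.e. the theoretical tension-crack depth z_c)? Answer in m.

K_a = tan²(45° − 22.8°/2) = 0.4414; √K_a = 0.6644.
The active pressure is zero where K_a γ z = 2c√K_a, so z_c = 2c/(γ√K_a) = 2×29.5/(19.8×0.6644) = 4.485 m.

4.48 m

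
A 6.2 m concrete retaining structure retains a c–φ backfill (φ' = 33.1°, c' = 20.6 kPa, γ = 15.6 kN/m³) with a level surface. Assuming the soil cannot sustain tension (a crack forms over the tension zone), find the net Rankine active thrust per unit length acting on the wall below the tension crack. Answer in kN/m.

4.02 kN/m

K_a = 0.2936; √K_a = 0.5418.
Tension-crack depth z_c = 2c/(γ√K_a) = 2×20.6/(15.6×0.5418) = 4.874 m.
σ_a at base = K_a γ H − 2c√K_a = 0.2936×15.6×6.2 − 2×20.6×0.5418 = 6.071 kPa.
P_a = ½ × 6.071 × (H − z_c) = 0.5×6.071×1.326 = 4.024 kN/m.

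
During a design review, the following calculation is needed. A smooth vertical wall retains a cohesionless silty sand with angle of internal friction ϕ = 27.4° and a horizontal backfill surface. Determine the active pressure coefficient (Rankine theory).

K_a = (1 − sin φ)/(1 + sin φ) = (1 − sin 27.4°)/(1 + sin 27.4°) = 0.3697.

0.370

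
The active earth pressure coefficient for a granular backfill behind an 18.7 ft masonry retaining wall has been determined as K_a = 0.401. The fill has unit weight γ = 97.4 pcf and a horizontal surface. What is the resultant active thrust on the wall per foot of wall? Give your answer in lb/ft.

P = ½ K_a γ H² = 0.5 × 0.401 × 97.4 × 18.7² = 6829 lb/ft.

6830 lb/ft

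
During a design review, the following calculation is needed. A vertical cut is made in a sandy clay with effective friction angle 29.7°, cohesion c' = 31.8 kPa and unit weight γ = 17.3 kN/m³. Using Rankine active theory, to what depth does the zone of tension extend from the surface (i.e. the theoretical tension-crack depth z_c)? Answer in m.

K_a = tan²(45° − 29.7°/2) = 0.3374; √K_a = 0.5808.
The active pressure is zero where K_a γ z = 2c√K_a, so z_c = 2c/(γ√K_a) = 2×31.8/(17.3×0.5808) = 6.329 m.

6.33 m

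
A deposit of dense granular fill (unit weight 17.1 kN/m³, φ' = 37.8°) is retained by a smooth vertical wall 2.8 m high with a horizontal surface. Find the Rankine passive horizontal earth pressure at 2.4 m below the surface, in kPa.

K_p = (1 + sin φ)/(1 − sin φ) = 4.167.
σ_h = K_p γ z = 4.167 × 17.1 × 2.4 = 171.0 kPa.

171 kPa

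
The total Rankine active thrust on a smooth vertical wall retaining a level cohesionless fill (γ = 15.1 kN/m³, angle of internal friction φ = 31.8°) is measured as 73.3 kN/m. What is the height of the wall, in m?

K_a = 0.3098. P_a = ½ K_a γ H² ⇒ H = √(2P_a/(K_a γ)).
H = √(2×73.3/(0.3098×15.1)) = 5.598 m.

5.60 m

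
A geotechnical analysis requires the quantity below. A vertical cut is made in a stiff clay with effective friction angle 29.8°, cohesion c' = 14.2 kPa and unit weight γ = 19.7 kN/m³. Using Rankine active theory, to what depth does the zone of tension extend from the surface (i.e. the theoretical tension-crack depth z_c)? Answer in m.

2.49 m

K_a = tan²(45° − 29.8°/2) = 0.3360; √K_a = 0.5797.
The active pressure is zero where K_a γ z = 2c√K_a, so z_c = 2c/(γ√K_a) = 2×14.2/(19.7×0.5797) = 2.487 m.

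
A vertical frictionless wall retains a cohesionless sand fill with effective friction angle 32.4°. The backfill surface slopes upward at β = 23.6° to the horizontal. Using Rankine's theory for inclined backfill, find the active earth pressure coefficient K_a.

K_a = cos β · (cos β − √(cos²β − cos²φ)) / (cos β + √(cos²β − cos²φ)).
cos β = 0.9164, cos φ = 0.8443, √(cos²β − cos²φ) = 0.3561.
K_a = 0.9164 × (0.9164 − 0.3561)/(0.9164 + 0.3561) = 0.4034.

0.403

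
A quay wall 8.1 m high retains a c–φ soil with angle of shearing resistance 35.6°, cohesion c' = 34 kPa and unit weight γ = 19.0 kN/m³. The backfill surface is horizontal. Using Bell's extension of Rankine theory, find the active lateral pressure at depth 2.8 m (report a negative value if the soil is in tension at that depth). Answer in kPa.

K_a = (1 − sin φ)/(1 + sin φ) = 0.2641.
σ_a = K_a γ z − 2c√K_a = 0.2641×19.0×2.8 − 2×34×0.5139 = -20.90 kPa.

-20.9 kPa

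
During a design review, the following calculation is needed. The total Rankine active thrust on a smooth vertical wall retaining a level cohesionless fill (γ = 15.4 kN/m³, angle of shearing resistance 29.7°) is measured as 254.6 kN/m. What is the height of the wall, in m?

9.90 m

K_a = 0.3374. P_a = ½ K_a γ H² ⇒ H = √(2P_a/(K_a γ)).
H = √(2×254.6/(0.3374×15.4)) = 9.900 m.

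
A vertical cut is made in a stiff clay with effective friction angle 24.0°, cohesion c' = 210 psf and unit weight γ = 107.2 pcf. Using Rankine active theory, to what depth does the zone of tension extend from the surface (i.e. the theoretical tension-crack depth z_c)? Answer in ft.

6.03 ft

K_a = tan²(45° − 24.0°/2) = 0.4217; √K_a = 0.6494.
The active pressure is zero where K_a γ z = 2c√K_a, so z_c = 2c/(γ√K_a) = 2×210/(107.2×0.6494) = 6.033 ft.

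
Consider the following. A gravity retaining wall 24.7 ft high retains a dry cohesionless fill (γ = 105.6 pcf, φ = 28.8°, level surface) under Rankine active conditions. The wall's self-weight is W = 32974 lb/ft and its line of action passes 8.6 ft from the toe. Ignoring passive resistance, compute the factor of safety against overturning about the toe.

K_a = tan²(45° − 28.8°/2) = 0.3498.
P_a = ½K_aγH² = 0.5×0.3498×105.6×24.7² = 11270 lb/ft, acting at H/3 = 8.233 ft above the base.
Overturning moment M_o = P_a × H/3 = 11270 × 8.233 = 92760.
Resisting moment M_r = W × 8.6 = 32974 × 8.6 = 283600.
FS_overturning = M_r/M_o = 283600/92760 = 3.057.

3.06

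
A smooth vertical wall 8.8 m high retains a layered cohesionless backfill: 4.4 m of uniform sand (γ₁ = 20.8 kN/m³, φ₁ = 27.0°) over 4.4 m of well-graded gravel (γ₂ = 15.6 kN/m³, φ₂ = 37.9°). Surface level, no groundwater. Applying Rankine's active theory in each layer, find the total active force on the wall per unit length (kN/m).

208 kN/m

K_a1 = tan²(45°−27.0°/2) = 0.3755; K_a2 = tan²(45°−37.9°/2) = 0.2389.
Layer 1: σ at base = K_a1 γ₁ h₁ = 34.37 kPa; P₁ = ½×34.37×4.4 = 75.61.
Layer 2: σ_v at top = γ₁h₁ = 91.52; σ_h top = K_a2×91.52 = 21.87; σ_h base = K_a2×(91.52+15.6×4.4) = 38.27.
P₂ = ½(21.87+38.27)×4.4 = 132.3. Total P_a = 75.61+132.3 = 207.9 kN/m.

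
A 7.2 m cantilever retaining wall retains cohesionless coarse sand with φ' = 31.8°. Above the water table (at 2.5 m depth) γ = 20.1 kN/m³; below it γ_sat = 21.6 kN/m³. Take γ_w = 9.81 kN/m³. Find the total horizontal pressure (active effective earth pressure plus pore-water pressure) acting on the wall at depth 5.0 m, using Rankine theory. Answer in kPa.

K_a = (1 − sin φ)/(1 + sin φ) = 0.3098.
γ' = 21.6 − 9.81 = 11.79 kN/m³.
Effective vertical stress at 5.0 m: σ'_v = 20.1×2.5 + 11.79×2.50 = 79.72 kPa.
σ'_h = K_a σ'_v = 0.3098 × 79.72 = 24.70 kPa; u = γ_w × 2.50 = 24.53 kPa.
Total σ_h = 24.70 + 24.53 = 49.22 kPa.

49.2 kPa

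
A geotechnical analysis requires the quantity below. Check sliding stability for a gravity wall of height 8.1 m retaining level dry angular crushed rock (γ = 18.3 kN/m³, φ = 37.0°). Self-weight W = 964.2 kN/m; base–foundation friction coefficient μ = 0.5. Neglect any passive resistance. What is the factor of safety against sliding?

3.23

K_a = tan²(45° − 37.0°/2) = 0.2486.
P_a = ½K_aγH² = 0.5×0.2486×18.3×8.1² = 149.2 kN/m, acting at H/3 = 2.700 m above the base.
FS_sliding = μW / P_a = 0.5×964.2 / 149.2 = 3.231.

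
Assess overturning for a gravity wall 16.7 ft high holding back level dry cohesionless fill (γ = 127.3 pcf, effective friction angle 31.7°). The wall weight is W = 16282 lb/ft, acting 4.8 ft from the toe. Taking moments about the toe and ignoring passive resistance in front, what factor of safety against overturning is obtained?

K_a = tan²(45° − 31.7°/2) = 0.3111.
P_a = ½K_aγH² = 0.5×0.3111×127.3×16.7² = 5522 lb/ft, acting at H/3 = 5.567 ft above the base.
Overturning moment M_o = P_a × H/3 = 5522 × 5.567 = 30740.
Resisting moment M_r = W × 4.8 = 16282 × 4.8 = 78150.
FS_overturning = M_r/M_o = 78150/30740 = 2.543.

2.54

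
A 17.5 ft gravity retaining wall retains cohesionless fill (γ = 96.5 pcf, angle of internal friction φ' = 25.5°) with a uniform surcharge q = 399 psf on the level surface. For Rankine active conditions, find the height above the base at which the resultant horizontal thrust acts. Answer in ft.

6.77 ft

K_a = 0.3981.
Triangular part P₁ = ½K_aγH² = 5883 at H/3 = 5.833 ft; rectangular part P₂ = K_a q H = 2780 at H/2 = 8.750 ft.
ȳ = (P₁·5.833 + P₂·8.750)/(P₁+P₂) = 6.769 ft.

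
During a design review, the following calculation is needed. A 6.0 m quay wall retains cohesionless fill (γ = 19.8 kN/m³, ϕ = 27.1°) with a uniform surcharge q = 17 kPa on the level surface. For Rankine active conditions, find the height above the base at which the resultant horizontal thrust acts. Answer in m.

K_a = 0.3741.
Triangular part P₁ = ½K_aγH² = 133.3 at H/3 = 2.000 m; rectangular part P₂ = K_a q H = 38.15 at H/2 = 3.000 m.
ȳ = (P₁·2.000 + P₂·3.000)/(P₁+P₂) = 2.223 m.

2.22 m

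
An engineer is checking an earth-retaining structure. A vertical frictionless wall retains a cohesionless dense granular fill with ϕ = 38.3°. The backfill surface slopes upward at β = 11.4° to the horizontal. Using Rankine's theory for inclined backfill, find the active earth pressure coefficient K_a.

0.246

K_a = cos β · (cos β − √(cos²β − cos²φ)) / (cos β + √(cos²β − cos²φ)).
cos β = 0.9803, cos φ = 0.7848, √(cos²β − cos²φ) = 0.5874.
K_a = 0.9803 × (0.9803 − 0.5874)/(0.9803 + 0.5874) = 0.2457.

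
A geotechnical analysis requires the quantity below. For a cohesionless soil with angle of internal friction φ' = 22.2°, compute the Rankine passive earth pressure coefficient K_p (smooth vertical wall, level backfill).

K_p = (1 + sin φ)/(1 − sin φ) = tan²(45° + 22.2°/2) = 2.215.

2.21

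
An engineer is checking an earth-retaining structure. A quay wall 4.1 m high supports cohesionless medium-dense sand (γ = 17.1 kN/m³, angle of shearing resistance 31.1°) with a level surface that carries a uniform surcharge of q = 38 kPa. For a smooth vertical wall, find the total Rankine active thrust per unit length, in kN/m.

K_a = tan²(45° − φ/2) = 0.3188.
Soil triangle: ½ K_a γ H² = 0.5×0.3188×17.1×4.1² = 45.82 kN/m.
Surcharge rectangle: K_a q H = 0.3188×38×4.1 = 49.67 kN/m.
Total = 45.82 + 49.67 = 95.49 kN/m.

95.5 kN/m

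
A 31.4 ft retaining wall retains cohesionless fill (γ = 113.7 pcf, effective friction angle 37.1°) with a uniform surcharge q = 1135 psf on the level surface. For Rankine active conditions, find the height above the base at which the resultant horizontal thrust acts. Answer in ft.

K_a = 0.2475.
Triangular part P₁ = ½K_aγH² = 13870 at H/3 = 10.47 ft; rectangular part P₂ = K_a q H = 8821 at H/2 = 15.70 ft.
ȳ = (P₁·10.47 + P₂·15.70)/(P₁+P₂) = 12.50 ft.

12.5 ft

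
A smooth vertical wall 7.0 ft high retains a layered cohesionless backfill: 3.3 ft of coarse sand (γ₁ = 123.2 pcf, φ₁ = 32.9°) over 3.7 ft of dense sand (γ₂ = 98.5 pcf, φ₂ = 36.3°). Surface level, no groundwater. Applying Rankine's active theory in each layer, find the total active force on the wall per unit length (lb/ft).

K_a1 = tan²(45°−32.9°/2) = 0.2960; K_a2 = tan²(45°−36.3°/2) = 0.2563.
Layer 1: σ at base = K_a1 γ₁ h₁ = 120.4 psf; P₁ = ½×120.4×3.3 = 198.6.
Layer 2: σ_v at top = γ₁h₁ = 406.6; σ_h top = K_a2×406.6 = 104.2; σ_h base = K_a2×(406.6+98.5×3.7) = 197.6.
P₂ = ½(104.2+197.6)×3.7 = 558.3. Total P_a = 198.6+558.3 = 756.9 lb/ft.

757 lb/ft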